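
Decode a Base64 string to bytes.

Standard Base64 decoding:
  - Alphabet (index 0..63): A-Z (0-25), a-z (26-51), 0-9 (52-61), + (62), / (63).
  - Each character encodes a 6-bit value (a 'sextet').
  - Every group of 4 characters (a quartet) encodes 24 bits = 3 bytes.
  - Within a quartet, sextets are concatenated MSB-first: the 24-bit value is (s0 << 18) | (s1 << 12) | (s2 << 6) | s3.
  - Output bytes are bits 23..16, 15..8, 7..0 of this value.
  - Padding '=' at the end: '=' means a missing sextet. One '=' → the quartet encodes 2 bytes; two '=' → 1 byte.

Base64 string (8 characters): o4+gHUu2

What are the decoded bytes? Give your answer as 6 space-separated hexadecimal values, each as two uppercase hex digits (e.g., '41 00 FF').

After char 0 ('o'=40): chars_in_quartet=1 acc=0x28 bytes_emitted=0
After char 1 ('4'=56): chars_in_quartet=2 acc=0xA38 bytes_emitted=0
After char 2 ('+'=62): chars_in_quartet=3 acc=0x28E3E bytes_emitted=0
After char 3 ('g'=32): chars_in_quartet=4 acc=0xA38FA0 -> emit A3 8F A0, reset; bytes_emitted=3
After char 4 ('H'=7): chars_in_quartet=1 acc=0x7 bytes_emitted=3
After char 5 ('U'=20): chars_in_quartet=2 acc=0x1D4 bytes_emitted=3
After char 6 ('u'=46): chars_in_quartet=3 acc=0x752E bytes_emitted=3
After char 7 ('2'=54): chars_in_quartet=4 acc=0x1D4BB6 -> emit 1D 4B B6, reset; bytes_emitted=6

Answer: A3 8F A0 1D 4B B6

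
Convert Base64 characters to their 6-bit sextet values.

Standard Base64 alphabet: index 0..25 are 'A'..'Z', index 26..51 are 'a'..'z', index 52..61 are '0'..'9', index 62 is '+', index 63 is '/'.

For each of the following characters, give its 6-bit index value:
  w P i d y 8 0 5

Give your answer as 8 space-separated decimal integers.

'w': a..z range, 26 + ord('w') − ord('a') = 48
'P': A..Z range, ord('P') − ord('A') = 15
'i': a..z range, 26 + ord('i') − ord('a') = 34
'd': a..z range, 26 + ord('d') − ord('a') = 29
'y': a..z range, 26 + ord('y') − ord('a') = 50
'8': 0..9 range, 52 + ord('8') − ord('0') = 60
'0': 0..9 range, 52 + ord('0') − ord('0') = 52
'5': 0..9 range, 52 + ord('5') − ord('0') = 57

Answer: 48 15 34 29 50 60 52 57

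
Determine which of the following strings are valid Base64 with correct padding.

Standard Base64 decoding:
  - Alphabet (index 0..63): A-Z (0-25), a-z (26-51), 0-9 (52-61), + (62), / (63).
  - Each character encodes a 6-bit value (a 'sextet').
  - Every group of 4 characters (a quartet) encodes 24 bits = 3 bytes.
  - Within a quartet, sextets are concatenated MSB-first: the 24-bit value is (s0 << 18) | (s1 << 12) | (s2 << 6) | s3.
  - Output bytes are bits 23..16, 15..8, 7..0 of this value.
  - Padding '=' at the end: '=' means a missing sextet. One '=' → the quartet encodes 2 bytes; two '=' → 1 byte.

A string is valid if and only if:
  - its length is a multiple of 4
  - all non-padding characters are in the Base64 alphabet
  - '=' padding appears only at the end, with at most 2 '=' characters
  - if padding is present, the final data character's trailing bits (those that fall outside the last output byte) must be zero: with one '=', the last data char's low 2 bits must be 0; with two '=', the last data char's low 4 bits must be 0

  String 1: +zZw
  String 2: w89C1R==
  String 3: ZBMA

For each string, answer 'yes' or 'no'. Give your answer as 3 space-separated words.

String 1: '+zZw' → valid
String 2: 'w89C1R==' → invalid (bad trailing bits)
String 3: 'ZBMA' → valid

Answer: yes no yes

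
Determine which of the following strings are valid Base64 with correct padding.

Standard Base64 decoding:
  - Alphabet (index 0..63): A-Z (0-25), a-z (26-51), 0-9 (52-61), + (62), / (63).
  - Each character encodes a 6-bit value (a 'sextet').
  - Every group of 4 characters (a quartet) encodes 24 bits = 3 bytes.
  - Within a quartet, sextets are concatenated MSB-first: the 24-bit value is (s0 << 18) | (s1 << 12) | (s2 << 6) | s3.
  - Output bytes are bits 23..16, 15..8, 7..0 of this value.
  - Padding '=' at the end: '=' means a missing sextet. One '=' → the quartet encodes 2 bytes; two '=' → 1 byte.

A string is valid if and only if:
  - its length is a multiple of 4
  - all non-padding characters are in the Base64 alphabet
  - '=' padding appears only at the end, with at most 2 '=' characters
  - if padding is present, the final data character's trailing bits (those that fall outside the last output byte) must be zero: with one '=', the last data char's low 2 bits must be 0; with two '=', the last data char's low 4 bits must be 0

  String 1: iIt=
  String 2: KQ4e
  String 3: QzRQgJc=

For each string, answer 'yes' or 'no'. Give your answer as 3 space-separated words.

String 1: 'iIt=' → invalid (bad trailing bits)
String 2: 'KQ4e' → valid
String 3: 'QzRQgJc=' → valid

Answer: no yes yes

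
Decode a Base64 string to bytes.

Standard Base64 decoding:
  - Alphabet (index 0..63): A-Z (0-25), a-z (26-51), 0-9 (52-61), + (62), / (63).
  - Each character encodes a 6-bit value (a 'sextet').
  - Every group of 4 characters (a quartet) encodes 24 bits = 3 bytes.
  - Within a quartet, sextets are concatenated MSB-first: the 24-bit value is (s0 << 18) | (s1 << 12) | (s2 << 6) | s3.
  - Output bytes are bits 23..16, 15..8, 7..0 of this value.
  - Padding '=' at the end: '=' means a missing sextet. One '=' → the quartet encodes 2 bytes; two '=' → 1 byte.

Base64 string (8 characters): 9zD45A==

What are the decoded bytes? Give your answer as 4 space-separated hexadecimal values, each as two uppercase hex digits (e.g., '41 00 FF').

Answer: F7 30 F8 E4

Derivation:
After char 0 ('9'=61): chars_in_quartet=1 acc=0x3D bytes_emitted=0
After char 1 ('z'=51): chars_in_quartet=2 acc=0xF73 bytes_emitted=0
After char 2 ('D'=3): chars_in_quartet=3 acc=0x3DCC3 bytes_emitted=0
After char 3 ('4'=56): chars_in_quartet=4 acc=0xF730F8 -> emit F7 30 F8, reset; bytes_emitted=3
After char 4 ('5'=57): chars_in_quartet=1 acc=0x39 bytes_emitted=3
After char 5 ('A'=0): chars_in_quartet=2 acc=0xE40 bytes_emitted=3
Padding '==': partial quartet acc=0xE40 -> emit E4; bytes_emitted=4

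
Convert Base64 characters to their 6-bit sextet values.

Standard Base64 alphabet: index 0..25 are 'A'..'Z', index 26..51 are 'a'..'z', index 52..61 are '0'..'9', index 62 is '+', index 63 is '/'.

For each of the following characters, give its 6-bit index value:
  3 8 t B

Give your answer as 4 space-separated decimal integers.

'3': 0..9 range, 52 + ord('3') − ord('0') = 55
'8': 0..9 range, 52 + ord('8') − ord('0') = 60
't': a..z range, 26 + ord('t') − ord('a') = 45
'B': A..Z range, ord('B') − ord('A') = 1

Answer: 55 60 45 1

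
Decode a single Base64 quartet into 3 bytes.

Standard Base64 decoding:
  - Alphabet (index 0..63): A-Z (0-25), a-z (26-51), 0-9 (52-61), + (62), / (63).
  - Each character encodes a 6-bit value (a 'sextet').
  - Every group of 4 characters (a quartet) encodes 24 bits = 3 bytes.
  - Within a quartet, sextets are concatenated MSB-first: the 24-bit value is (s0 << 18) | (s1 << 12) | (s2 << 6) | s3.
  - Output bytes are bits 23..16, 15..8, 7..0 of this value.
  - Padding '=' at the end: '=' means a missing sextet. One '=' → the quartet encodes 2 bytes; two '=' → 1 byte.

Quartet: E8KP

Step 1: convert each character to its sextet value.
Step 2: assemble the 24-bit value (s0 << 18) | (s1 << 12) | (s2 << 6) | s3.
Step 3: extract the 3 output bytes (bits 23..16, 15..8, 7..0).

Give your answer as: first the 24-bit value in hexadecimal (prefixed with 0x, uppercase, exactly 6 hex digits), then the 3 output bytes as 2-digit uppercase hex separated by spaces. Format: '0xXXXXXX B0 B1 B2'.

Sextets: E=4, 8=60, K=10, P=15
24-bit: (4<<18) | (60<<12) | (10<<6) | 15
      = 0x100000 | 0x03C000 | 0x000280 | 0x00000F
      = 0x13C28F
Bytes: (v>>16)&0xFF=13, (v>>8)&0xFF=C2, v&0xFF=8F

Answer: 0x13C28F 13 C2 8F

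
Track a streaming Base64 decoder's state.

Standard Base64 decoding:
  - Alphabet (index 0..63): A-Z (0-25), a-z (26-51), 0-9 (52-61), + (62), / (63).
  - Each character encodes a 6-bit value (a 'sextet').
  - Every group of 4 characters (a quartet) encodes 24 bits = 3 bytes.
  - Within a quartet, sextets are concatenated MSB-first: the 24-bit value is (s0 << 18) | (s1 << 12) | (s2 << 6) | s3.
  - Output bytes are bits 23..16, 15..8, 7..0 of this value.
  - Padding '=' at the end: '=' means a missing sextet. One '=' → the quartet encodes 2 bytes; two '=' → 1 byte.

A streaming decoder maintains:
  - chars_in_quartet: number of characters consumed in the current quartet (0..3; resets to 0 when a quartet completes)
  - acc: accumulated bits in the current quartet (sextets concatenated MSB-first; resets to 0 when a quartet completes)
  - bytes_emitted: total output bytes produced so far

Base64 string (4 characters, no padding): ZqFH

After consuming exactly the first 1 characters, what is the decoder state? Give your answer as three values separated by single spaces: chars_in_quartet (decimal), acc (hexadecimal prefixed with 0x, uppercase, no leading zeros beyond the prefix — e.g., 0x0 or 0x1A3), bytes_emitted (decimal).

After char 0 ('Z'=25): chars_in_quartet=1 acc=0x19 bytes_emitted=0

Answer: 1 0x19 0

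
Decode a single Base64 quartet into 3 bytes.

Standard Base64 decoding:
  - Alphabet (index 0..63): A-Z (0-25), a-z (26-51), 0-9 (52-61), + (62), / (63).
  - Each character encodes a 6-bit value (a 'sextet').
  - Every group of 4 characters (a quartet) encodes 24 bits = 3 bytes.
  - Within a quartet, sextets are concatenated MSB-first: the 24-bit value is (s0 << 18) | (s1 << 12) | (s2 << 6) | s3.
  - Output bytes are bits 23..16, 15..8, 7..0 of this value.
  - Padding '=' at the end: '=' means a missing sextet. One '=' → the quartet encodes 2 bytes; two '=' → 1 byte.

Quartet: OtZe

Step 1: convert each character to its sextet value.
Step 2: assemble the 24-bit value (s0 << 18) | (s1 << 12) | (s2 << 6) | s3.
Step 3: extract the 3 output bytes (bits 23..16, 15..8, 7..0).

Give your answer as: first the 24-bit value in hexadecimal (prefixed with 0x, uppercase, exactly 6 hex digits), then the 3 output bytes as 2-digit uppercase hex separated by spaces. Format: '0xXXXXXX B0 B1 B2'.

Answer: 0x3AD65E 3A D6 5E

Derivation:
Sextets: O=14, t=45, Z=25, e=30
24-bit: (14<<18) | (45<<12) | (25<<6) | 30
      = 0x380000 | 0x02D000 | 0x000640 | 0x00001E
      = 0x3AD65E
Bytes: (v>>16)&0xFF=3A, (v>>8)&0xFF=D6, v&0xFF=5E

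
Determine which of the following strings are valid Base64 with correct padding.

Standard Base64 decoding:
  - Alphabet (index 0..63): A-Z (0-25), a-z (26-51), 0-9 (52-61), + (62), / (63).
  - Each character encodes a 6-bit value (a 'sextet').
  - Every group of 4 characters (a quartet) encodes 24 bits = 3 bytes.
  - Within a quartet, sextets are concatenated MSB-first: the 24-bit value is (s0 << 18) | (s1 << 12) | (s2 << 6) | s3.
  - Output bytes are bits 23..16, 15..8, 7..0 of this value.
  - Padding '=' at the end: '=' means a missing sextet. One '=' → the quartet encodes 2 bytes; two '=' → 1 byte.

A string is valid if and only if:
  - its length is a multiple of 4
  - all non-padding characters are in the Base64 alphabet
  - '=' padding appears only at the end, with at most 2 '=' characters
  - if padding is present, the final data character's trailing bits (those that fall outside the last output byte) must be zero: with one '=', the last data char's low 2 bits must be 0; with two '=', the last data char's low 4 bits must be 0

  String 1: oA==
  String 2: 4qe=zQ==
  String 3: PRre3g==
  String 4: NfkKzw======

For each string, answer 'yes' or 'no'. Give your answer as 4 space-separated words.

Answer: yes no yes no

Derivation:
String 1: 'oA==' → valid
String 2: '4qe=zQ==' → invalid (bad char(s): ['=']; '=' in middle)
String 3: 'PRre3g==' → valid
String 4: 'NfkKzw======' → invalid (6 pad chars (max 2))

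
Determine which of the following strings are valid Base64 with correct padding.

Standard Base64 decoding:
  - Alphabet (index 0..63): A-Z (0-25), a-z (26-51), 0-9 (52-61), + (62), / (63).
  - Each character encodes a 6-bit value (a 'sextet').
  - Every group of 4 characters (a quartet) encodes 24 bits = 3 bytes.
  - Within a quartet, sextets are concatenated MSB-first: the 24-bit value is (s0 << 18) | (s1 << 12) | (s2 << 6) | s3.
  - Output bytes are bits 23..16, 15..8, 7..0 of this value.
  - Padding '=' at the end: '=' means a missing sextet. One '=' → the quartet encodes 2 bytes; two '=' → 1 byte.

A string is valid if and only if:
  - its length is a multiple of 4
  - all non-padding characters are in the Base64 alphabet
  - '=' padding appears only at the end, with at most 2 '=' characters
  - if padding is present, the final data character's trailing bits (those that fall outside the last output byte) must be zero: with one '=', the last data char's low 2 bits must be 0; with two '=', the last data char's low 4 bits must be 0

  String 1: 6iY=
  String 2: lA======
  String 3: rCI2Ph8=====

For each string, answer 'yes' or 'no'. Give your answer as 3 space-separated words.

String 1: '6iY=' → valid
String 2: 'lA======' → invalid (6 pad chars (max 2))
String 3: 'rCI2Ph8=====' → invalid (5 pad chars (max 2))

Answer: yes no no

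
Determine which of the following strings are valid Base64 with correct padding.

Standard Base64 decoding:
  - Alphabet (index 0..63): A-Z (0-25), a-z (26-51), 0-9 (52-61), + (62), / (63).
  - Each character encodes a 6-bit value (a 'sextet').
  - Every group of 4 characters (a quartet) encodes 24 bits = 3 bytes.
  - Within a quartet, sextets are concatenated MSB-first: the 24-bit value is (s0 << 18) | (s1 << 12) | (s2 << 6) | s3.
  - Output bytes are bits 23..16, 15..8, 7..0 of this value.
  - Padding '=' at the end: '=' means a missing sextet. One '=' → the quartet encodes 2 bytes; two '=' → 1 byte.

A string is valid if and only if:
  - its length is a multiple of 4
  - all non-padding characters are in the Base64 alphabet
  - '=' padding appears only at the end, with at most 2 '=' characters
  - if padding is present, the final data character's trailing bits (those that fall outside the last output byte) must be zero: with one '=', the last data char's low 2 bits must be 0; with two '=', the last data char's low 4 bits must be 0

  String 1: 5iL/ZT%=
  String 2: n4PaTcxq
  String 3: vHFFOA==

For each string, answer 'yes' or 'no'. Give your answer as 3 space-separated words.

Answer: no yes yes

Derivation:
String 1: '5iL/ZT%=' → invalid (bad char(s): ['%'])
String 2: 'n4PaTcxq' → valid
String 3: 'vHFFOA==' → valid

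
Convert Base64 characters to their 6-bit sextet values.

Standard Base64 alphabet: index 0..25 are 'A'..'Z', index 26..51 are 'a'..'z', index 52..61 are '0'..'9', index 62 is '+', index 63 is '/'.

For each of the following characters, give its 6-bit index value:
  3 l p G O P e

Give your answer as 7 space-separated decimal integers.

Answer: 55 37 41 6 14 15 30

Derivation:
'3': 0..9 range, 52 + ord('3') − ord('0') = 55
'l': a..z range, 26 + ord('l') − ord('a') = 37
'p': a..z range, 26 + ord('p') − ord('a') = 41
'G': A..Z range, ord('G') − ord('A') = 6
'O': A..Z range, ord('O') − ord('A') = 14
'P': A..Z range, ord('P') − ord('A') = 15
'e': a..z range, 26 + ord('e') − ord('a') = 30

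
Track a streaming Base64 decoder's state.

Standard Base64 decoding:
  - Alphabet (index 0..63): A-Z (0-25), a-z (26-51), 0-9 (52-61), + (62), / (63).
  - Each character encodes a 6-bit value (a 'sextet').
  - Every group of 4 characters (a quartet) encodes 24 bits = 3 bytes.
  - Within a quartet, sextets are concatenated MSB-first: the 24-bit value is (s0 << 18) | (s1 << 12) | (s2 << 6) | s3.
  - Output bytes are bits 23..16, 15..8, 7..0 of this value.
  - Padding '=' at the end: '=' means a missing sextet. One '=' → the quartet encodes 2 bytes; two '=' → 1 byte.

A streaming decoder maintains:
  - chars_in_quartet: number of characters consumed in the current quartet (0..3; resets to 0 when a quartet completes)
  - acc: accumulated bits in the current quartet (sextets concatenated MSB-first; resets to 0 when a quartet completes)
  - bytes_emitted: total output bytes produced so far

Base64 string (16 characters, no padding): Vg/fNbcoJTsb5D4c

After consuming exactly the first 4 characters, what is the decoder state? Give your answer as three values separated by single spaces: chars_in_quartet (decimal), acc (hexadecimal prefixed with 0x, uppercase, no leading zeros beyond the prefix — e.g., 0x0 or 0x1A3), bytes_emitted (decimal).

Answer: 0 0x0 3

Derivation:
After char 0 ('V'=21): chars_in_quartet=1 acc=0x15 bytes_emitted=0
After char 1 ('g'=32): chars_in_quartet=2 acc=0x560 bytes_emitted=0
After char 2 ('/'=63): chars_in_quartet=3 acc=0x1583F bytes_emitted=0
After char 3 ('f'=31): chars_in_quartet=4 acc=0x560FDF -> emit 56 0F DF, reset; bytes_emitted=3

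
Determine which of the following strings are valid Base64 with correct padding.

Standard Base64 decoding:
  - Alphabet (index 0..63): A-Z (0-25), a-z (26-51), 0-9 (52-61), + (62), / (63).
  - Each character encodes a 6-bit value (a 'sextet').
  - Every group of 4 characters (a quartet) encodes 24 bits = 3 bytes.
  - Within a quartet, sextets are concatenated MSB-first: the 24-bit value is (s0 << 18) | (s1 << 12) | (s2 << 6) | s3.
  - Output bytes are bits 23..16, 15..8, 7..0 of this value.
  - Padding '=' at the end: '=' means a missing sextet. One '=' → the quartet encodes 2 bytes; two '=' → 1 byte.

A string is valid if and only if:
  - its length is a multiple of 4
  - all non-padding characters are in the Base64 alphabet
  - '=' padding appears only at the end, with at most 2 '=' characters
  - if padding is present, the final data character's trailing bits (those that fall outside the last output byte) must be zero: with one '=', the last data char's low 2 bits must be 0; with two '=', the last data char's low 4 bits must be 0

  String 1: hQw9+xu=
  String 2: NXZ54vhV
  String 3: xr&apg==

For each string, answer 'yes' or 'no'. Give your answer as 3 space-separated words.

Answer: no yes no

Derivation:
String 1: 'hQw9+xu=' → invalid (bad trailing bits)
String 2: 'NXZ54vhV' → valid
String 3: 'xr&apg==' → invalid (bad char(s): ['&'])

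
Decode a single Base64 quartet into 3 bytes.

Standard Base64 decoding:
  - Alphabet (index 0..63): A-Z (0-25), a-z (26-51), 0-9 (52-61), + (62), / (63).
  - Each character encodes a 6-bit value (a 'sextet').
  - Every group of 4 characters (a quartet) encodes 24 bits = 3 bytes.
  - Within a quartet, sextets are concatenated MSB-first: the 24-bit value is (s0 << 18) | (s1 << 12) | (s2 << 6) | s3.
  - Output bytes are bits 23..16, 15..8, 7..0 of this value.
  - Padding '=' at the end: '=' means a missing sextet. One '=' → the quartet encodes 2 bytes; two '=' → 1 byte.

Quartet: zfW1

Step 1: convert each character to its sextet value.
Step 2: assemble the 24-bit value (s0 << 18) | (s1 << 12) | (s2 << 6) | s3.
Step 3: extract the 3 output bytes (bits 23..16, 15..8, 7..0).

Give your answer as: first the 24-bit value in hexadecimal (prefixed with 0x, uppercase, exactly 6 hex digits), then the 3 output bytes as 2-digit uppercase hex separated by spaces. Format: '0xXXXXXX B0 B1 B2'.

Sextets: z=51, f=31, W=22, 1=53
24-bit: (51<<18) | (31<<12) | (22<<6) | 53
      = 0xCC0000 | 0x01F000 | 0x000580 | 0x000035
      = 0xCDF5B5
Bytes: (v>>16)&0xFF=CD, (v>>8)&0xFF=F5, v&0xFF=B5

Answer: 0xCDF5B5 CD F5 B5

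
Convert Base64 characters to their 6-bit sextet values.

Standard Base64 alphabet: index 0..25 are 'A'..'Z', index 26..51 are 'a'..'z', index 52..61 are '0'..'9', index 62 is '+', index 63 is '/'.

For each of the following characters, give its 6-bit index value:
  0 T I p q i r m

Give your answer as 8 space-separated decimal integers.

Answer: 52 19 8 41 42 34 43 38

Derivation:
'0': 0..9 range, 52 + ord('0') − ord('0') = 52
'T': A..Z range, ord('T') − ord('A') = 19
'I': A..Z range, ord('I') − ord('A') = 8
'p': a..z range, 26 + ord('p') − ord('a') = 41
'q': a..z range, 26 + ord('q') − ord('a') = 42
'i': a..z range, 26 + ord('i') − ord('a') = 34
'r': a..z range, 26 + ord('r') − ord('a') = 43
'm': a..z range, 26 + ord('m') − ord('a') = 38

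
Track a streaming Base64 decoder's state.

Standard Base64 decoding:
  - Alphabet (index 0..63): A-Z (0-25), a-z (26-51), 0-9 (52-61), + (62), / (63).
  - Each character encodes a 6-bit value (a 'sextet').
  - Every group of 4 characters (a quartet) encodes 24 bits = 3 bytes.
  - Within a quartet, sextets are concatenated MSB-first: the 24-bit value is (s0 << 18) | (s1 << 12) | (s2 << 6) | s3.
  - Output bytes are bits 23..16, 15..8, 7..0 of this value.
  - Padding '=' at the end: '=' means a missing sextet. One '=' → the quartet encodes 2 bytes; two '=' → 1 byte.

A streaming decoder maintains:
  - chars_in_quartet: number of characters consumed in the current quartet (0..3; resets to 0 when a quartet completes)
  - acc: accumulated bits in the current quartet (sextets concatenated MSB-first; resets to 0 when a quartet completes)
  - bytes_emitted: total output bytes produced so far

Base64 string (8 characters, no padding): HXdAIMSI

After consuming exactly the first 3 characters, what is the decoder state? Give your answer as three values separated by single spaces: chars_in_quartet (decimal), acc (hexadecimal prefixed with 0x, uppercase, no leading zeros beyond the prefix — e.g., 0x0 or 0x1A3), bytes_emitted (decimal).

Answer: 3 0x75DD 0

Derivation:
After char 0 ('H'=7): chars_in_quartet=1 acc=0x7 bytes_emitted=0
After char 1 ('X'=23): chars_in_quartet=2 acc=0x1D7 bytes_emitted=0
After char 2 ('d'=29): chars_in_quartet=3 acc=0x75DD bytes_emitted=0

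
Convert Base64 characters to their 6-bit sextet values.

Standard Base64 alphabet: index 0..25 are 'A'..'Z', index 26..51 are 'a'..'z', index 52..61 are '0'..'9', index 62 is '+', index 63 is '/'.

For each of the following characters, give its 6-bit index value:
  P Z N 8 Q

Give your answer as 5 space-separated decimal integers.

Answer: 15 25 13 60 16

Derivation:
'P': A..Z range, ord('P') − ord('A') = 15
'Z': A..Z range, ord('Z') − ord('A') = 25
'N': A..Z range, ord('N') − ord('A') = 13
'8': 0..9 range, 52 + ord('8') − ord('0') = 60
'Q': A..Z range, ord('Q') − ord('A') = 16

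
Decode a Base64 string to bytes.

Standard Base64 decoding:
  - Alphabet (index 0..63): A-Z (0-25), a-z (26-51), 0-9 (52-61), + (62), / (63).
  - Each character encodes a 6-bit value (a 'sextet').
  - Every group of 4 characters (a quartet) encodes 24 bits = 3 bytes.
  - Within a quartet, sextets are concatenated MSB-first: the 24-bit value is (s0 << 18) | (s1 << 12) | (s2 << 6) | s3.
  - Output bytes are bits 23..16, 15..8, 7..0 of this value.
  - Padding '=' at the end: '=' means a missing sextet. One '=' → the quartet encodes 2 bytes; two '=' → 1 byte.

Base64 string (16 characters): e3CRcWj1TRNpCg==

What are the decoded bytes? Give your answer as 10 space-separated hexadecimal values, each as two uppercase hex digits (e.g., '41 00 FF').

After char 0 ('e'=30): chars_in_quartet=1 acc=0x1E bytes_emitted=0
After char 1 ('3'=55): chars_in_quartet=2 acc=0x7B7 bytes_emitted=0
After char 2 ('C'=2): chars_in_quartet=3 acc=0x1EDC2 bytes_emitted=0
After char 3 ('R'=17): chars_in_quartet=4 acc=0x7B7091 -> emit 7B 70 91, reset; bytes_emitted=3
After char 4 ('c'=28): chars_in_quartet=1 acc=0x1C bytes_emitted=3
After char 5 ('W'=22): chars_in_quartet=2 acc=0x716 bytes_emitted=3
After char 6 ('j'=35): chars_in_quartet=3 acc=0x1C5A3 bytes_emitted=3
After char 7 ('1'=53): chars_in_quartet=4 acc=0x7168F5 -> emit 71 68 F5, reset; bytes_emitted=6
After char 8 ('T'=19): chars_in_quartet=1 acc=0x13 bytes_emitted=6
After char 9 ('R'=17): chars_in_quartet=2 acc=0x4D1 bytes_emitted=6
After char 10 ('N'=13): chars_in_quartet=3 acc=0x1344D bytes_emitted=6
After char 11 ('p'=41): chars_in_quartet=4 acc=0x4D1369 -> emit 4D 13 69, reset; bytes_emitted=9
After char 12 ('C'=2): chars_in_quartet=1 acc=0x2 bytes_emitted=9
After char 13 ('g'=32): chars_in_quartet=2 acc=0xA0 bytes_emitted=9
Padding '==': partial quartet acc=0xA0 -> emit 0A; bytes_emitted=10

Answer: 7B 70 91 71 68 F5 4D 13 69 0A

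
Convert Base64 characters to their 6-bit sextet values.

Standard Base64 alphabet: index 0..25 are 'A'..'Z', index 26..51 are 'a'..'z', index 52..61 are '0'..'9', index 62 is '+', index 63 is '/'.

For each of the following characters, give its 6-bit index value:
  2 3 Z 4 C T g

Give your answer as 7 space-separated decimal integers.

Answer: 54 55 25 56 2 19 32

Derivation:
'2': 0..9 range, 52 + ord('2') − ord('0') = 54
'3': 0..9 range, 52 + ord('3') − ord('0') = 55
'Z': A..Z range, ord('Z') − ord('A') = 25
'4': 0..9 range, 52 + ord('4') − ord('0') = 56
'C': A..Z range, ord('C') − ord('A') = 2
'T': A..Z range, ord('T') − ord('A') = 19
'g': a..z range, 26 + ord('g') − ord('a') = 32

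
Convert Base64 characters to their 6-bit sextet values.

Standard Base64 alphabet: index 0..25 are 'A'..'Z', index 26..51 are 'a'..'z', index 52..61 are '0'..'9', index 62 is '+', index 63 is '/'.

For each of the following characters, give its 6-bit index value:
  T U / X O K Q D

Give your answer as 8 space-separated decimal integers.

Answer: 19 20 63 23 14 10 16 3

Derivation:
'T': A..Z range, ord('T') − ord('A') = 19
'U': A..Z range, ord('U') − ord('A') = 20
'/': index 63
'X': A..Z range, ord('X') − ord('A') = 23
'O': A..Z range, ord('O') − ord('A') = 14
'K': A..Z range, ord('K') − ord('A') = 10
'Q': A..Z range, ord('Q') − ord('A') = 16
'D': A..Z range, ord('D') − ord('A') = 3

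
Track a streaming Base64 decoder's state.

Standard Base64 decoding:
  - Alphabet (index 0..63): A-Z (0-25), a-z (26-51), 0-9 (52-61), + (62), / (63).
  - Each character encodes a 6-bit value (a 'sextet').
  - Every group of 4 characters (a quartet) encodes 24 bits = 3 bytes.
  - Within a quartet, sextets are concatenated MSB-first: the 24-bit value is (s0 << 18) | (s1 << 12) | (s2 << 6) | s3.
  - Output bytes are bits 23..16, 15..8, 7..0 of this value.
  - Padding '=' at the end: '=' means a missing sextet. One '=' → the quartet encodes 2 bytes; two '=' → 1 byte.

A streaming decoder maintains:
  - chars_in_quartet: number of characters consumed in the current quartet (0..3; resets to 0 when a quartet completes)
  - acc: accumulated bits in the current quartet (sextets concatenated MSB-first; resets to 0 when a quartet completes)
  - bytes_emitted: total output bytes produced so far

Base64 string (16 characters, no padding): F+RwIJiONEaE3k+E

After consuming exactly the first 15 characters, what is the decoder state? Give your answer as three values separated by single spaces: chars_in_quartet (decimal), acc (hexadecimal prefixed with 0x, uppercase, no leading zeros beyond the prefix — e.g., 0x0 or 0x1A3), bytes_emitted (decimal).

Answer: 3 0x3793E 9

Derivation:
After char 0 ('F'=5): chars_in_quartet=1 acc=0x5 bytes_emitted=0
After char 1 ('+'=62): chars_in_quartet=2 acc=0x17E bytes_emitted=0
After char 2 ('R'=17): chars_in_quartet=3 acc=0x5F91 bytes_emitted=0
After char 3 ('w'=48): chars_in_quartet=4 acc=0x17E470 -> emit 17 E4 70, reset; bytes_emitted=3
After char 4 ('I'=8): chars_in_quartet=1 acc=0x8 bytes_emitted=3
After char 5 ('J'=9): chars_in_quartet=2 acc=0x209 bytes_emitted=3
After char 6 ('i'=34): chars_in_quartet=3 acc=0x8262 bytes_emitted=3
After char 7 ('O'=14): chars_in_quartet=4 acc=0x20988E -> emit 20 98 8E, reset; bytes_emitted=6
After char 8 ('N'=13): chars_in_quartet=1 acc=0xD bytes_emitted=6
After char 9 ('E'=4): chars_in_quartet=2 acc=0x344 bytes_emitted=6
After char 10 ('a'=26): chars_in_quartet=3 acc=0xD11A bytes_emitted=6
After char 11 ('E'=4): chars_in_quartet=4 acc=0x344684 -> emit 34 46 84, reset; bytes_emitted=9
After char 12 ('3'=55): chars_in_quartet=1 acc=0x37 bytes_emitted=9
After char 13 ('k'=36): chars_in_quartet=2 acc=0xDE4 bytes_emitted=9
After char 14 ('+'=62): chars_in_quartet=3 acc=0x3793E bytes_emitted=9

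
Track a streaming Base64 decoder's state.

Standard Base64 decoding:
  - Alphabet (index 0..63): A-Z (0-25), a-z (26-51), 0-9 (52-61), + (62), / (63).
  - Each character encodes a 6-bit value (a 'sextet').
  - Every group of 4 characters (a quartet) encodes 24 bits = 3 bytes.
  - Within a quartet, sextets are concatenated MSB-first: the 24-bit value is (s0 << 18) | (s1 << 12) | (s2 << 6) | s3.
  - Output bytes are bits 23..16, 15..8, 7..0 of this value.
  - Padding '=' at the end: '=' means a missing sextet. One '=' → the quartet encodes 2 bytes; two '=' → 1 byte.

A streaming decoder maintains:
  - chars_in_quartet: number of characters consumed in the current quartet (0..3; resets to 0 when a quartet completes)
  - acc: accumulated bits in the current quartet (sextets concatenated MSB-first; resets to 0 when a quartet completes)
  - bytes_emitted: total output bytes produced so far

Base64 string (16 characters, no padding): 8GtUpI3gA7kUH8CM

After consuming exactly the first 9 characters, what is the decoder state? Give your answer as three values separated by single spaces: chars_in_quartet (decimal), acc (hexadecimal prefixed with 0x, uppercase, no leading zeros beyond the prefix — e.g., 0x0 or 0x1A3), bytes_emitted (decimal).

Answer: 1 0x0 6

Derivation:
After char 0 ('8'=60): chars_in_quartet=1 acc=0x3C bytes_emitted=0
After char 1 ('G'=6): chars_in_quartet=2 acc=0xF06 bytes_emitted=0
After char 2 ('t'=45): chars_in_quartet=3 acc=0x3C1AD bytes_emitted=0
After char 3 ('U'=20): chars_in_quartet=4 acc=0xF06B54 -> emit F0 6B 54, reset; bytes_emitted=3
After char 4 ('p'=41): chars_in_quartet=1 acc=0x29 bytes_emitted=3
After char 5 ('I'=8): chars_in_quartet=2 acc=0xA48 bytes_emitted=3
After char 6 ('3'=55): chars_in_quartet=3 acc=0x29237 bytes_emitted=3
After char 7 ('g'=32): chars_in_quartet=4 acc=0xA48DE0 -> emit A4 8D E0, reset; bytes_emitted=6
After char 8 ('A'=0): chars_in_quartet=1 acc=0x0 bytes_emitted=6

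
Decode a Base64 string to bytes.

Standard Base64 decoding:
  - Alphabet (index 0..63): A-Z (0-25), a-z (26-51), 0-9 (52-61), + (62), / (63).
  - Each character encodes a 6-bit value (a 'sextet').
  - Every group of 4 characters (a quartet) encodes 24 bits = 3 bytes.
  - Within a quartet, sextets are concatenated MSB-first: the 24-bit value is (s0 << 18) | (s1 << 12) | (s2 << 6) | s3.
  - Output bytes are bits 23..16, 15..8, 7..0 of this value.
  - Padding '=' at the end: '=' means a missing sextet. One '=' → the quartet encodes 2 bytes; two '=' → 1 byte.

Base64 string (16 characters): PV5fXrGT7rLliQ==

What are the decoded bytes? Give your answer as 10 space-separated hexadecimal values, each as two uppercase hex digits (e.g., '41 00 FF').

After char 0 ('P'=15): chars_in_quartet=1 acc=0xF bytes_emitted=0
After char 1 ('V'=21): chars_in_quartet=2 acc=0x3D5 bytes_emitted=0
After char 2 ('5'=57): chars_in_quartet=3 acc=0xF579 bytes_emitted=0
After char 3 ('f'=31): chars_in_quartet=4 acc=0x3D5E5F -> emit 3D 5E 5F, reset; bytes_emitted=3
After char 4 ('X'=23): chars_in_quartet=1 acc=0x17 bytes_emitted=3
After char 5 ('r'=43): chars_in_quartet=2 acc=0x5EB bytes_emitted=3
After char 6 ('G'=6): chars_in_quartet=3 acc=0x17AC6 bytes_emitted=3
After char 7 ('T'=19): chars_in_quartet=4 acc=0x5EB193 -> emit 5E B1 93, reset; bytes_emitted=6
After char 8 ('7'=59): chars_in_quartet=1 acc=0x3B bytes_emitted=6
After char 9 ('r'=43): chars_in_quartet=2 acc=0xEEB bytes_emitted=6
After char 10 ('L'=11): chars_in_quartet=3 acc=0x3BACB bytes_emitted=6
After char 11 ('l'=37): chars_in_quartet=4 acc=0xEEB2E5 -> emit EE B2 E5, reset; bytes_emitted=9
After char 12 ('i'=34): chars_in_quartet=1 acc=0x22 bytes_emitted=9
After char 13 ('Q'=16): chars_in_quartet=2 acc=0x890 bytes_emitted=9
Padding '==': partial quartet acc=0x890 -> emit 89; bytes_emitted=10

Answer: 3D 5E 5F 5E B1 93 EE B2 E5 89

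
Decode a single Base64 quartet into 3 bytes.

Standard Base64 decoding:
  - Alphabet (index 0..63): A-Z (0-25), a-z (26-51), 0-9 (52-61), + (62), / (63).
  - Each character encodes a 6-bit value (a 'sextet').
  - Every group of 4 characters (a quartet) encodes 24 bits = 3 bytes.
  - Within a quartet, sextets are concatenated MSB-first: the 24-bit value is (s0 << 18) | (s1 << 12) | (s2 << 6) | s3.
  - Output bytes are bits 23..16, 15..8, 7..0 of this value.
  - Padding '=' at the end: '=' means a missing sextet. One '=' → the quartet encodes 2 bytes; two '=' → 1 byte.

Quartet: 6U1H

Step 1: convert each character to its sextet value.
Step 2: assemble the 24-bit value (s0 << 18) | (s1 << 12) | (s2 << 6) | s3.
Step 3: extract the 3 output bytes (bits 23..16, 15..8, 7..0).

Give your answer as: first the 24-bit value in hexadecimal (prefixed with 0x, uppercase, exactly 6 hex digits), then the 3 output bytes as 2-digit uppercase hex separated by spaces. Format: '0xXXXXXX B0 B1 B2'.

Sextets: 6=58, U=20, 1=53, H=7
24-bit: (58<<18) | (20<<12) | (53<<6) | 7
      = 0xE80000 | 0x014000 | 0x000D40 | 0x000007
      = 0xE94D47
Bytes: (v>>16)&0xFF=E9, (v>>8)&0xFF=4D, v&0xFF=47

Answer: 0xE94D47 E9 4D 47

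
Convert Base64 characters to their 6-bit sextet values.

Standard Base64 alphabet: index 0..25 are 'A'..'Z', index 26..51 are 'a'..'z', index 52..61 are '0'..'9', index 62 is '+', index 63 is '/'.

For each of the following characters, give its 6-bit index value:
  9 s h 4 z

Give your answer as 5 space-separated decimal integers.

Answer: 61 44 33 56 51

Derivation:
'9': 0..9 range, 52 + ord('9') − ord('0') = 61
's': a..z range, 26 + ord('s') − ord('a') = 44
'h': a..z range, 26 + ord('h') − ord('a') = 33
'4': 0..9 range, 52 + ord('4') − ord('0') = 56
'z': a..z range, 26 + ord('z') − ord('a') = 51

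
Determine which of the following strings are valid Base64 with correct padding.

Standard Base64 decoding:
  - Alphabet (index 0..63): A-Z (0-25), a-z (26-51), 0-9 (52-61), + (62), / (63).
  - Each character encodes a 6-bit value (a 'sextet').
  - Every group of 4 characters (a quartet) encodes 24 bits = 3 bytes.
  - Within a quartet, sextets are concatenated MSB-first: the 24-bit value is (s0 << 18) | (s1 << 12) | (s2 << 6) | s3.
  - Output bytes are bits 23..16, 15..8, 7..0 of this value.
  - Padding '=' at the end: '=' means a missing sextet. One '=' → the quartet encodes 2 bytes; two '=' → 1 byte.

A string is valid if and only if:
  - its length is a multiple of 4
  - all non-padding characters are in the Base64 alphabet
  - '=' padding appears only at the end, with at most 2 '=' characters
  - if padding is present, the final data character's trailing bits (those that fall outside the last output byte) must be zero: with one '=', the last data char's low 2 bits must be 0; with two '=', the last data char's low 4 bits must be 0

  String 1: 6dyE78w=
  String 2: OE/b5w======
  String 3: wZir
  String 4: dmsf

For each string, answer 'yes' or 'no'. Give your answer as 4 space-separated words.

String 1: '6dyE78w=' → valid
String 2: 'OE/b5w======' → invalid (6 pad chars (max 2))
String 3: 'wZir' → valid
String 4: 'dmsf' → valid

Answer: yes no yes yes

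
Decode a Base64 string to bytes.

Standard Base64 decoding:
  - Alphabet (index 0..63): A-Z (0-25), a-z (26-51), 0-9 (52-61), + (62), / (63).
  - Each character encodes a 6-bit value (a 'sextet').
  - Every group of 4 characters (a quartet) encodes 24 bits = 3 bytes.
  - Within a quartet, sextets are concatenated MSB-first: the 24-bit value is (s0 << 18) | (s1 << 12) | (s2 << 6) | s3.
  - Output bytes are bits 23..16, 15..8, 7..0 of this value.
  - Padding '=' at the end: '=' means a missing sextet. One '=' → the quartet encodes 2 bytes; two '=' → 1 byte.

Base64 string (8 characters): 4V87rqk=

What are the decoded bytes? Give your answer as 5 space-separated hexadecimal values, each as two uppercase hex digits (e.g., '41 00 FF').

Answer: E1 5F 3B AE A9

Derivation:
After char 0 ('4'=56): chars_in_quartet=1 acc=0x38 bytes_emitted=0
After char 1 ('V'=21): chars_in_quartet=2 acc=0xE15 bytes_emitted=0
After char 2 ('8'=60): chars_in_quartet=3 acc=0x3857C bytes_emitted=0
After char 3 ('7'=59): chars_in_quartet=4 acc=0xE15F3B -> emit E1 5F 3B, reset; bytes_emitted=3
After char 4 ('r'=43): chars_in_quartet=1 acc=0x2B bytes_emitted=3
After char 5 ('q'=42): chars_in_quartet=2 acc=0xAEA bytes_emitted=3
After char 6 ('k'=36): chars_in_quartet=3 acc=0x2BAA4 bytes_emitted=3
Padding '=': partial quartet acc=0x2BAA4 -> emit AE A9; bytes_emitted=5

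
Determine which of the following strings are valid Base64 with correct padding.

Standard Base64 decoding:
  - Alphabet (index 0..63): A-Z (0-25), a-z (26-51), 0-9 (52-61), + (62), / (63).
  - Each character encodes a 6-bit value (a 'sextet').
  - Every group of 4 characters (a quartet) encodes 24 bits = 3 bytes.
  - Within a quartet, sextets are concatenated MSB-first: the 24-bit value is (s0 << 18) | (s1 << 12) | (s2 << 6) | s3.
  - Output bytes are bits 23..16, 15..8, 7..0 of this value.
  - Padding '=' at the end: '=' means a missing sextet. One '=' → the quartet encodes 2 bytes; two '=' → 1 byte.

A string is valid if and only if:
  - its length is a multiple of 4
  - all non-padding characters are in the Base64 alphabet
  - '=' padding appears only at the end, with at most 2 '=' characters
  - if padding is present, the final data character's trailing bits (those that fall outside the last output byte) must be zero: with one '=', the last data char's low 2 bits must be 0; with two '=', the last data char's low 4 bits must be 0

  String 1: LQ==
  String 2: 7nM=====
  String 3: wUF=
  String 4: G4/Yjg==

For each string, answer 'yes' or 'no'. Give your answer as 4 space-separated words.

Answer: yes no no yes

Derivation:
String 1: 'LQ==' → valid
String 2: '7nM=====' → invalid (5 pad chars (max 2))
String 3: 'wUF=' → invalid (bad trailing bits)
String 4: 'G4/Yjg==' → valid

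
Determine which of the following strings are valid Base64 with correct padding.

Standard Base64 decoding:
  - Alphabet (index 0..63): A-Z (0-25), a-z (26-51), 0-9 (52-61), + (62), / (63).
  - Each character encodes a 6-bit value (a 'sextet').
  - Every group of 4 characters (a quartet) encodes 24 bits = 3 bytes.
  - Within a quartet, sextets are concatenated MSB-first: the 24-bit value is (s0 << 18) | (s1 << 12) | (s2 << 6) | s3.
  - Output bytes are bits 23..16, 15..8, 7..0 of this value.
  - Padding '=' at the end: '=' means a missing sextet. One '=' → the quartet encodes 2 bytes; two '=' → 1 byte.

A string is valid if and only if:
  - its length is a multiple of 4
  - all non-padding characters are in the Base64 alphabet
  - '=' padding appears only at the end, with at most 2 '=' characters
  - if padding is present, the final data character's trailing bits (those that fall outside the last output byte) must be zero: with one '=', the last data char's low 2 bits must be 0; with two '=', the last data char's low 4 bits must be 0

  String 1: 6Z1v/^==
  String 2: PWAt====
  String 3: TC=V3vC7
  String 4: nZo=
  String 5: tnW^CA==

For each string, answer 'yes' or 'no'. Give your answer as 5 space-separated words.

Answer: no no no yes no

Derivation:
String 1: '6Z1v/^==' → invalid (bad char(s): ['^'])
String 2: 'PWAt====' → invalid (4 pad chars (max 2))
String 3: 'TC=V3vC7' → invalid (bad char(s): ['=']; '=' in middle)
String 4: 'nZo=' → valid
String 5: 'tnW^CA==' → invalid (bad char(s): ['^'])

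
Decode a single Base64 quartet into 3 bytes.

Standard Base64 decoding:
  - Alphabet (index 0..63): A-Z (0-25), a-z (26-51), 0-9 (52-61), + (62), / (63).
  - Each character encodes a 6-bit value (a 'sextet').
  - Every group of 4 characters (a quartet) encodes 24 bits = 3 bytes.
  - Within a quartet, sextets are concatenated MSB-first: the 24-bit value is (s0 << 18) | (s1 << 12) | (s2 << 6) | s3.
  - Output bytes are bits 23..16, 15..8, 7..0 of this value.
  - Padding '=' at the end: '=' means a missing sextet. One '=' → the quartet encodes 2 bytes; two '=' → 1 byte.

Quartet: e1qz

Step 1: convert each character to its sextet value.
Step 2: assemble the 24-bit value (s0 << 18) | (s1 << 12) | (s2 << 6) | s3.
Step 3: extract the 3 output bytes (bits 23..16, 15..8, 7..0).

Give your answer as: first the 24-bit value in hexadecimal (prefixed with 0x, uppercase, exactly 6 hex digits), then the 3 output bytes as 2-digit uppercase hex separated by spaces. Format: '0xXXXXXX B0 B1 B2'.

Answer: 0x7B5AB3 7B 5A B3

Derivation:
Sextets: e=30, 1=53, q=42, z=51
24-bit: (30<<18) | (53<<12) | (42<<6) | 51
      = 0x780000 | 0x035000 | 0x000A80 | 0x000033
      = 0x7B5AB3
Bytes: (v>>16)&0xFF=7B, (v>>8)&0xFF=5A, v&0xFF=B3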